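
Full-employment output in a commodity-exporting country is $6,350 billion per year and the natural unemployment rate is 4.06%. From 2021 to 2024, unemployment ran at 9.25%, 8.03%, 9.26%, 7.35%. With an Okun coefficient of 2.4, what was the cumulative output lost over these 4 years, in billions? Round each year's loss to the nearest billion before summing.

Year 2021: gap = -2.4 × (9.25 - 4.06) = -12.456%, loss ≈ 6350 × 12.456/100 ≈ 791.
Year 2022: gap = -2.4 × (8.03 - 4.06) = -9.528%, loss ≈ 6350 × 9.528/100 ≈ 605.
Year 2023: gap = -2.4 × (9.26 - 4.06) = -12.48%, loss ≈ 6350 × 12.48/100 ≈ 792.
Year 2024: gap = -2.4 × (7.35 - 4.06) = -7.896%, loss ≈ 6350 × 7.896/100 ≈ 501.
Total lost output = 791 + 605 + 792 + 501 = 2689 billion.

$2,689 billion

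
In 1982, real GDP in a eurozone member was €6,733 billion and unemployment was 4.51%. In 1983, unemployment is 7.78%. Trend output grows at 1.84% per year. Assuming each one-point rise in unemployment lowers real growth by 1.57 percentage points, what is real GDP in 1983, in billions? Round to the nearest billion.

Δu = 7.78 - 4.51 = 3.27 points.
Okun's law (growth form): g_Y = g_Y* - β × Δu = 1.84 - 1.57 × (3.27) = 1.84 - 5.1339 = -3.2939%.
Real GDP in the next year = 6733 × (1 - 3.2939/100) = 6733 × 0.967061 ≈ 6511 billion.

€6,511 billion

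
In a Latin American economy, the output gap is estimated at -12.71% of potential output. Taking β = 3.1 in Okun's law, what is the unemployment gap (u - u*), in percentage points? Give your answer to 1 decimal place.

4.1 percentage points

Okun's law: output gap = -β × (u - u*), so u - u* = -(output gap)/β.
u - u* = -(-12.71)/3.1 = 4.1 percentage points.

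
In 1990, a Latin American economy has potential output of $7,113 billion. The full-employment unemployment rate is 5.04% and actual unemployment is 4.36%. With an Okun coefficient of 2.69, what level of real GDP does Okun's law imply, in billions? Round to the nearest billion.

$7,243 billion

Unemployment gap = 4.36 - 5.04 = -0.68 points, so the output gap is -2.69 × (-0.68) = 1.8292%.
Actual GDP = 7113 × (1 + 1.8292/100) = 7113 × 1.018292 ≈ 7243 billion.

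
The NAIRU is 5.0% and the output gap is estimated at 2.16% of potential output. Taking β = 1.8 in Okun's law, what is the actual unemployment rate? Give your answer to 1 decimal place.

3.8%

From Okun's law, u - u* = -(output gap)/β = -(2.16)/1.8 = -1.2 points.
So u = 5 - 1.2 = 3.8%.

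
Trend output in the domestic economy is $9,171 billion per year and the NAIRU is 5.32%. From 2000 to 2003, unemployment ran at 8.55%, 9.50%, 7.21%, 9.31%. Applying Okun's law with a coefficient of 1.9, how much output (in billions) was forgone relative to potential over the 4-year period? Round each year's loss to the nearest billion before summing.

$2,315 billion

Year 2000: gap = -1.9 × (8.55 - 5.32) = -6.137%, loss ≈ 9171 × 6.137/100 ≈ 563.
Year 2001: gap = -1.9 × (9.5 - 5.32) = -7.942%, loss ≈ 9171 × 7.942/100 ≈ 728.
Year 2002: gap = -1.9 × (7.21 - 5.32) = -3.591%, loss ≈ 9171 × 3.591/100 ≈ 329.
Year 2003: gap = -1.9 × (9.31 - 5.32) = -7.581%, loss ≈ 9171 × 7.581/100 ≈ 695.
Total lost output = 563 + 728 + 329 + 695 = 2315 billion.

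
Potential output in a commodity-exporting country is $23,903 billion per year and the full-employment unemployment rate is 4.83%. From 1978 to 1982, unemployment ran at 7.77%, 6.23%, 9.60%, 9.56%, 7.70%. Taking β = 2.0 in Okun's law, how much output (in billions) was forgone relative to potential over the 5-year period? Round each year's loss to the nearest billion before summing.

$7,987 billion

Year 1978: gap = -2.0 × (7.77 - 4.83) = -5.88%, loss ≈ 23903 × 5.88/100 ≈ 1405.
Year 1979: gap = -2.0 × (6.23 - 4.83) = -2.8%, loss ≈ 23903 × 2.8/100 ≈ 669.
Year 1980: gap = -2.0 × (9.6 - 4.83) = -9.54%, loss ≈ 23903 × 9.54/100 ≈ 2280.
Year 1981: gap = -2.0 × (9.56 - 4.83) = -9.46%, loss ≈ 23903 × 9.46/100 ≈ 2261.
Year 1982: gap = -2.0 × (7.7 - 4.83) = -5.74%, loss ≈ 23903 × 5.74/100 ≈ 1372.
Total lost output = 1405 + 669 + 2280 + 2261 + 1372 = 7987 billion.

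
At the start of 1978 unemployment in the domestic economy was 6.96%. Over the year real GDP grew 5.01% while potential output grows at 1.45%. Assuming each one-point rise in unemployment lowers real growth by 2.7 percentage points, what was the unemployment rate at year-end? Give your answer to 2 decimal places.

Growth-rate Okun's law: g_Y = g_Y* - β × Δu, so Δu = (g_Y* - g_Y)/β.
Δu = (1.45 - 5.01)/2.7 = -3.56/2.7 = -1.32 percentage points.
Year-end unemployment = 6.96 - 1.32 = 5.64%.

5.64%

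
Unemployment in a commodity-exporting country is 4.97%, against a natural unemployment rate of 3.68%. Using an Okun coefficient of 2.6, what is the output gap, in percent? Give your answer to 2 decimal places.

-3.35%

The unemployment gap is 4.97 - 3.68 = 1.29 percentage points.
Okun's law gives an output gap of -2.6 × 1.29 = -3.354%, i.e. 3.35% below potential.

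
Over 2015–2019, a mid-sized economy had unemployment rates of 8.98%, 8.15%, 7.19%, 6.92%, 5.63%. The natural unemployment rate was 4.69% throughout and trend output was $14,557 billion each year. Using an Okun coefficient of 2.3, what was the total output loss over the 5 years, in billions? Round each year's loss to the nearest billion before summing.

Year 2015: gap = -2.3 × (8.98 - 4.69) = -9.867%, loss ≈ 14557 × 9.867/100 ≈ 1436.
Year 2016: gap = -2.3 × (8.15 - 4.69) = -7.958%, loss ≈ 14557 × 7.958/100 ≈ 1158.
Year 2017: gap = -2.3 × (7.19 - 4.69) = -5.75%, loss ≈ 14557 × 5.75/100 ≈ 837.
Year 2018: gap = -2.3 × (6.92 - 4.69) = -5.129%, loss ≈ 14557 × 5.129/100 ≈ 747.
Year 2019: gap = -2.3 × (5.63 - 4.69) = -2.162%, loss ≈ 14557 × 2.162/100 ≈ 315.
Total lost output = 1436 + 1158 + 837 + 747 + 315 = 4493 billion.

$4,493 billion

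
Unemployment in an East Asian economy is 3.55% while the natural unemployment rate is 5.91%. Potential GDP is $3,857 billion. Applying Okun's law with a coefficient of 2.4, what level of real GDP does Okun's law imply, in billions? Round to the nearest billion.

$4,075 billion

Unemployment gap = 3.55 - 5.91 = -2.36 points, so the output gap is -2.4 × (-2.36) = 5.664%.
Actual GDP = 3857 × (1 + 5.664/100) = 3857 × 1.05664 ≈ 4075 billion.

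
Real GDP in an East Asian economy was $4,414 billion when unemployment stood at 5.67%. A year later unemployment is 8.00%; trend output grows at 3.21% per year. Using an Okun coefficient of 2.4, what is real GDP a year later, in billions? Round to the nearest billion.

$4,309 billion

Δu = 8 - 5.67 = 2.33 points.
Okun's law (growth form): g_Y = g_Y* - β × Δu = 3.21 - 2.4 × (2.33) = 3.21 - 5.592 = -2.382%.
Real GDP in the next year = 4414 × (1 - 2.382/100) = 4414 × 0.97618 ≈ 4309 billion.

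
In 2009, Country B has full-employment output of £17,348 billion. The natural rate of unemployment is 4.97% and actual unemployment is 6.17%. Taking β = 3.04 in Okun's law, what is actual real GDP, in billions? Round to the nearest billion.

£16,715 billion

Unemployment gap = 6.17 - 4.97 = 1.2 points, so the output gap is -3.04 × 1.2 = -3.648%.
Actual GDP = 17348 × (1 - 3.648/100) = 17348 × 0.96352 ≈ 16715 billion.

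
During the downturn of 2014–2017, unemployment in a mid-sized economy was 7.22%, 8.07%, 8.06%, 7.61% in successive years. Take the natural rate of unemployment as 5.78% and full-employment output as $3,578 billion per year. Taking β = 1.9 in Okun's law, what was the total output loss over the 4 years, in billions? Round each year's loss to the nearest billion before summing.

$533 billion

Year 2014: gap = -1.9 × (7.22 - 5.78) = -2.736%, loss ≈ 3578 × 2.736/100 ≈ 98.
Year 2015: gap = -1.9 × (8.07 - 5.78) = -4.351%, loss ≈ 3578 × 4.351/100 ≈ 156.
Year 2016: gap = -1.9 × (8.06 - 5.78) = -4.332%, loss ≈ 3578 × 4.332/100 ≈ 155.
Year 2017: gap = -1.9 × (7.61 - 5.78) = -3.477%, loss ≈ 3578 × 3.477/100 ≈ 124.
Total lost output = 98 + 156 + 155 + 124 = 533 billion.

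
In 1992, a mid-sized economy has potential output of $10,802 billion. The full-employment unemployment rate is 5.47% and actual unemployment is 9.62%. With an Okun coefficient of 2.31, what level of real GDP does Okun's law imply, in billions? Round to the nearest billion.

$9,766 billion

Unemployment gap = 9.62 - 5.47 = 4.15 points, so the output gap is -2.31 × 4.15 = -9.5865%.
Actual GDP = 10802 × (1 - 9.5865/100) = 10802 × 0.904135 ≈ 9766 billion.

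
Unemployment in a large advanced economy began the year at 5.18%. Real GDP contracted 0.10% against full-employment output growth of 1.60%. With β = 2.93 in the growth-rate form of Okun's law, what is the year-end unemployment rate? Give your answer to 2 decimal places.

Growth-rate Okun's law: g_Y = g_Y* - β × Δu, so Δu = (g_Y* - g_Y)/β.
Δu = (1.6 + 0.1)/2.93 = 1.7/2.93 = 0.58 percentage points.
Year-end unemployment = 5.18 + 0.58 = 5.76%.

5.76%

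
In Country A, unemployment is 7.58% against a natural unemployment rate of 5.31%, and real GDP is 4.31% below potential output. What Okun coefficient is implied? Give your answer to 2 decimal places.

Okun's law: output gap = -β × (u - u*).
-4.31 = -β × (7.58 - 5.31) = -β × 2.27, so β = 4.31/2.27 = 1.90.

β ≈ 1.90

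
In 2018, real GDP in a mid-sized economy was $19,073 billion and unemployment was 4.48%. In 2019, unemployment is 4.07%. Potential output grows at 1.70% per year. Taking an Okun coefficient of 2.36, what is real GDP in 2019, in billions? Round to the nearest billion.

Δu = 4.07 - 4.48 = -0.41 points.
Okun's law (growth form): g_Y = g_Y* - β × Δu = 1.70 - 2.36 × (-0.41) = 1.7 + 0.9676 = 2.6676%.
Real GDP in the next year = 19073 × (1 + 2.6676/100) = 19073 × 1.026676 ≈ 19582 billion.

$19,582 billion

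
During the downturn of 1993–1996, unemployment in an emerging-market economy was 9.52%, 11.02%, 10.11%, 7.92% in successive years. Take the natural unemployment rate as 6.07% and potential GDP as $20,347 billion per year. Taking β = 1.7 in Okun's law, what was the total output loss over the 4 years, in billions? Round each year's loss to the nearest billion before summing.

$4,942 billion

Year 1993: gap = -1.7 × (9.52 - 6.07) = -5.865%, loss ≈ 20347 × 5.865/100 ≈ 1193.
Year 1994: gap = -1.7 × (11.02 - 6.07) = -8.415%, loss ≈ 20347 × 8.415/100 ≈ 1712.
Year 1995: gap = -1.7 × (10.11 - 6.07) = -6.868%, loss ≈ 20347 × 6.868/100 ≈ 1397.
Year 1996: gap = -1.7 × (7.92 - 6.07) = -3.145%, loss ≈ 20347 × 3.145/100 ≈ 640.
Total lost output = 1193 + 1712 + 1397 + 640 = 4942 billion.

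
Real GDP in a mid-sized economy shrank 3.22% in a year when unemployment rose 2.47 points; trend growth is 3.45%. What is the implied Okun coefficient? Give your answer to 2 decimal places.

β ≈ 2.70

Growth form: g_Y = g_Y* - β × Δu, so β = (g_Y* - g_Y)/Δu.
β = (3.45 + 3.22)/2.47 = 6.67/2.47 = 2.70.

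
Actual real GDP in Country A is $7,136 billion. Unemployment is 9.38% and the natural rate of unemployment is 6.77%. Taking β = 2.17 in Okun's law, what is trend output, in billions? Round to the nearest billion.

Unemployment gap = 9.38 - 6.77 = 2.61 points, so output gap = -2.17 × 2.61 = -5.6637%.
Since Y = Y* × (1 + gap/100), Y* = 7136/0.943363 ≈ 7564 billion.

$7,564 billion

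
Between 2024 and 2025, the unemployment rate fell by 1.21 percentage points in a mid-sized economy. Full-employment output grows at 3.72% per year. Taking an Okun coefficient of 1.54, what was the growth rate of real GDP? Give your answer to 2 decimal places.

Growth-rate Okun's law: g_Y = g_Y* - β × Δu.
g_Y = 3.72 - 1.54 × (-1.21) = 3.72 + 1.8634 = 5.5834%, i.e. 5.58% to 2 d.p.

5.58%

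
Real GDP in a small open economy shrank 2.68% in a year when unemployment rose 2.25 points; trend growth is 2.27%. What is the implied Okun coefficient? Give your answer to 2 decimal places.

Growth form: g_Y = g_Y* - β × Δu, so β = (g_Y* - g_Y)/Δu.
β = (2.27 + 2.68)/2.25 = 4.95/2.25 = 2.20.

β ≈ 2.20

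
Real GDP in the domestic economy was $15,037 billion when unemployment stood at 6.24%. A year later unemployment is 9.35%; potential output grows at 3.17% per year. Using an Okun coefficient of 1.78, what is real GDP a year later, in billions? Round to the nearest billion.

$14,681 billion

Δu = 9.35 - 6.24 = 3.11 points.
Okun's law (growth form): g_Y = g_Y* - β × Δu = 3.17 - 1.78 × (3.11) = 3.17 - 5.5358 = -2.3658%.
Real GDP in the next year = 15037 × (1 - 2.3658/100) = 15037 × 0.976342 ≈ 14681 billion.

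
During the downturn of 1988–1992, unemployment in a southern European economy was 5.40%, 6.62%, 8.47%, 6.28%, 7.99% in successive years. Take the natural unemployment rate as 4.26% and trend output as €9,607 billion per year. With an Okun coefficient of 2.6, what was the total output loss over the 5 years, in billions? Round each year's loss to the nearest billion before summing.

€3,363 billion

Year 1988: gap = -2.6 × (5.4 - 4.26) = -2.964%, loss ≈ 9607 × 2.964/100 ≈ 285.
Year 1989: gap = -2.6 × (6.62 - 4.26) = -6.136%, loss ≈ 9607 × 6.136/100 ≈ 589.
Year 1990: gap = -2.6 × (8.47 - 4.26) = -10.946%, loss ≈ 9607 × 10.946/100 ≈ 1052.
Year 1991: gap = -2.6 × (6.28 - 4.26) = -5.252%, loss ≈ 9607 × 5.252/100 ≈ 505.
Year 1992: gap = -2.6 × (7.99 - 4.26) = -9.698%, loss ≈ 9607 × 9.698/100 ≈ 932.
Total lost output = 285 + 589 + 1052 + 505 + 932 = 3363 billion.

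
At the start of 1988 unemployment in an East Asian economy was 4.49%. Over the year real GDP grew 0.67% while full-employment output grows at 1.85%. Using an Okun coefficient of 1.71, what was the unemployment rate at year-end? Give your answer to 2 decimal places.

Growth-rate Okun's law: g_Y = g_Y* - β × Δu, so Δu = (g_Y* - g_Y)/β.
Δu = (1.85 - 0.67)/1.71 = 1.18/1.71 = 0.69 percentage points.
Year-end unemployment = 4.49 + 0.69 = 5.18%.

5.18%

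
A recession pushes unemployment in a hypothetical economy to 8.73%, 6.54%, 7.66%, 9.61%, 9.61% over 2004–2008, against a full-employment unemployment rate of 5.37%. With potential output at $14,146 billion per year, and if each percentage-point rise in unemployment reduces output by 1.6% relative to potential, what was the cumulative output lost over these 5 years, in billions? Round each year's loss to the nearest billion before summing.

Year 2004: gap = -1.6 × (8.73 - 5.37) = -5.376%, loss ≈ 14146 × 5.376/100 ≈ 760.
Year 2005: gap = -1.6 × (6.54 - 5.37) = -1.872%, loss ≈ 14146 × 1.872/100 ≈ 265.
Year 2006: gap = -1.6 × (7.66 - 5.37) = -3.664%, loss ≈ 14146 × 3.664/100 ≈ 518.
Year 2007: gap = -1.6 × (9.61 - 5.37) = -6.784%, loss ≈ 14146 × 6.784/100 ≈ 960.
Year 2008: gap = -1.6 × (9.61 - 5.37) = -6.784%, loss ≈ 14146 × 6.784/100 ≈ 960.
Total lost output = 760 + 265 + 518 + 960 + 960 = 3463 billion.

$3,463 billion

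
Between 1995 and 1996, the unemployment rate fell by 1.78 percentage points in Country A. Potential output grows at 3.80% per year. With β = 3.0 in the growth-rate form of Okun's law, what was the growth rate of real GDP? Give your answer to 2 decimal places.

9.14%

Growth-rate Okun's law: g_Y = g_Y* - β × Δu.
g_Y = 3.80 - 3.0 × (-1.78) = 3.8 + 5.34 = 9.14%, i.e. 9.14% to 2 d.p.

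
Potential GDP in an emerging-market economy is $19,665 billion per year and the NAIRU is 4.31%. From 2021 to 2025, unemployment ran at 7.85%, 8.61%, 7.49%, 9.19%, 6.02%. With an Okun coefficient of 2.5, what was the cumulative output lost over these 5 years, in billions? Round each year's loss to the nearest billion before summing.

$8,657 billion

Year 2021: gap = -2.5 × (7.85 - 4.31) = -8.85%, loss ≈ 19665 × 8.85/100 ≈ 1740.
Year 2022: gap = -2.5 × (8.61 - 4.31) = -10.75%, loss ≈ 19665 × 10.75/100 ≈ 2114.
Year 2023: gap = -2.5 × (7.49 - 4.31) = -7.95%, loss ≈ 19665 × 7.95/100 ≈ 1563.
Year 2024: gap = -2.5 × (9.19 - 4.31) = -12.2%, loss ≈ 19665 × 12.2/100 ≈ 2399.
Year 2025: gap = -2.5 × (6.02 - 4.31) = -4.275%, loss ≈ 19665 × 4.275/100 ≈ 841.
Total lost output = 1740 + 2114 + 1563 + 2399 + 841 = 8657 billion.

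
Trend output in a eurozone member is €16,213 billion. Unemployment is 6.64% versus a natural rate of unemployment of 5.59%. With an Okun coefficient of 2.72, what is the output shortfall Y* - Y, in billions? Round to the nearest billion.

Output gap = -2.72 × (6.64 - 5.59) = -2.72 × 1.05 = -2.856%.
Actual GDP ≈ 16213 × 0.97144 ≈ 15750 billion, so the shortfall is 16213 - 15750 = 463 billion.

€463 billion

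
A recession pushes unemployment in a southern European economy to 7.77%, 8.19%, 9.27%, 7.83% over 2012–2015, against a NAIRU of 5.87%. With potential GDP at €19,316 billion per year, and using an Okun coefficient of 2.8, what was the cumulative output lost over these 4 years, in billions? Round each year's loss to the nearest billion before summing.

Year 2012: gap = -2.8 × (7.77 - 5.87) = -5.32%, loss ≈ 19316 × 5.32/100 ≈ 1028.
Year 2013: gap = -2.8 × (8.19 - 5.87) = -6.496%, loss ≈ 19316 × 6.496/100 ≈ 1255.
Year 2014: gap = -2.8 × (9.27 - 5.87) = -9.52%, loss ≈ 19316 × 9.52/100 ≈ 1839.
Year 2015: gap = -2.8 × (7.83 - 5.87) = -5.488%, loss ≈ 19316 × 5.488/100 ≈ 1060.
Total lost output = 1028 + 1255 + 1839 + 1060 = 5182 billion.

€5,182 billion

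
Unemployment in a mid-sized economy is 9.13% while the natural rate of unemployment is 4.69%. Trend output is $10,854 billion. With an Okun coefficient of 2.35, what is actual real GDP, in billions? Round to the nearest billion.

Unemployment gap = 9.13 - 4.69 = 4.44 points, so the output gap is -2.35 × 4.44 = -10.434%.
Actual GDP = 10854 × (1 - 10.434/100) = 10854 × 0.89566 ≈ 9721 billion.

$9,721 billion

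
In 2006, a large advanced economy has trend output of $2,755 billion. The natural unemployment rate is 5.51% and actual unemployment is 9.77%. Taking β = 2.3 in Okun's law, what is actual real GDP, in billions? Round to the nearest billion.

$2,485 billion

Unemployment gap = 9.77 - 5.51 = 4.26 points, so the output gap is -2.3 × 4.26 = -9.798%.
Actual GDP = 2755 × (1 - 9.798/100) = 2755 × 0.90202 ≈ 2485 billion.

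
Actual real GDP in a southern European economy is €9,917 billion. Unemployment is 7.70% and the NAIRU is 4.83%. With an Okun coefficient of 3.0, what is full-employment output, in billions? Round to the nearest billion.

Unemployment gap = 7.7 - 4.83 = 2.87 points, so output gap = -3 × 2.87 = -8.61%.
Since Y = Y* × (1 + gap/100), Y* = 9917/0.9139 ≈ 10851 billion.

€10,851 billion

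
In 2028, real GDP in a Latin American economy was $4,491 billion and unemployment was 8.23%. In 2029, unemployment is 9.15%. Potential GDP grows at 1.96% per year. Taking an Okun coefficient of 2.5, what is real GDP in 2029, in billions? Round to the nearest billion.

$4,476 billion

Δu = 9.15 - 8.23 = 0.92 points.
Okun's law (growth form): g_Y = g_Y* - β × Δu = 1.96 - 2.5 × (0.92) = 1.96 - 2.3 = -0.34%.
Real GDP in the next year = 4491 × (1 - 0.34/100) = 4491 × 0.9966 ≈ 4476 billion.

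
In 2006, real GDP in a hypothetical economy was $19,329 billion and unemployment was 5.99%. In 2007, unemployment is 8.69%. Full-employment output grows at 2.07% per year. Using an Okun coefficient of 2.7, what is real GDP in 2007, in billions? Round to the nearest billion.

$18,320 billion

Δu = 8.69 - 5.99 = 2.7 points.
Okun's law (growth form): g_Y = g_Y* - β × Δu = 2.07 - 2.7 × (2.70) = 2.07 - 7.29 = -5.22%.
Real GDP in the next year = 19329 × (1 - 5.22/100) = 19329 × 0.9478 ≈ 18320 billion.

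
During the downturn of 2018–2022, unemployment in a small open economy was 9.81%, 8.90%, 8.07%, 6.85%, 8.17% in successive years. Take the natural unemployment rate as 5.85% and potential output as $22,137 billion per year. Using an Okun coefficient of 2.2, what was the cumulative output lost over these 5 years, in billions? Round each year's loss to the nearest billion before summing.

$6,112 billion

Year 2018: gap = -2.2 × (9.81 - 5.85) = -8.712%, loss ≈ 22137 × 8.712/100 ≈ 1929.
Year 2019: gap = -2.2 × (8.9 - 5.85) = -6.71%, loss ≈ 22137 × 6.71/100 ≈ 1485.
Year 2020: gap = -2.2 × (8.07 - 5.85) = -4.884%, loss ≈ 22137 × 4.884/100 ≈ 1081.
Year 2021: gap = -2.2 × (6.85 - 5.85) = -2.2%, loss ≈ 22137 × 2.2/100 ≈ 487.
Year 2022: gap = -2.2 × (8.17 - 5.85) = -5.104%, loss ≈ 22137 × 5.104/100 ≈ 1130.
Total lost output = 1929 + 1485 + 1081 + 487 + 1130 = 6112 billion.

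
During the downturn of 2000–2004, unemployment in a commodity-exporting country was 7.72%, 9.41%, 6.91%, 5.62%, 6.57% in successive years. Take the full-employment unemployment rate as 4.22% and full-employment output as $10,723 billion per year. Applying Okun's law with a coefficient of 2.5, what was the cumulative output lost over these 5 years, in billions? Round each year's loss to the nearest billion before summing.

Year 2000: gap = -2.5 × (7.72 - 4.22) = -8.75%, loss ≈ 10723 × 8.75/100 ≈ 938.
Year 2001: gap = -2.5 × (9.41 - 4.22) = -12.975%, loss ≈ 10723 × 12.975/100 ≈ 1391.
Year 2002: gap = -2.5 × (6.91 - 4.22) = -6.725%, loss ≈ 10723 × 6.725/100 ≈ 721.
Year 2003: gap = -2.5 × (5.62 - 4.22) = -3.5%, loss ≈ 10723 × 3.5/100 ≈ 375.
Year 2004: gap = -2.5 × (6.57 - 4.22) = -5.875%, loss ≈ 10723 × 5.875/100 ≈ 630.
Total lost output = 938 + 1391 + 721 + 375 + 630 = 4055 billion.

$4,055 billion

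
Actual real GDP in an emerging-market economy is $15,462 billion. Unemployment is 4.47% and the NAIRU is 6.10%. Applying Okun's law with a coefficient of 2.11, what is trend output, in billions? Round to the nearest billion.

Unemployment gap = 4.47 - 6.1 = -1.63 points, so output gap = -2.11 × (-1.63) = 3.4393%.
Since Y = Y* × (1 + gap/100), Y* = 15462/1.034393 ≈ 14948 billion.

$14,948 billion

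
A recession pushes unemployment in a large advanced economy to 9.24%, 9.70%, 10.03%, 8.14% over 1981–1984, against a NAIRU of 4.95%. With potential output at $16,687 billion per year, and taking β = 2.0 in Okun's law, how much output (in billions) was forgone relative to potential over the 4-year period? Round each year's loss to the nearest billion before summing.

Year 1981: gap = -2.0 × (9.24 - 4.95) = -8.58%, loss ≈ 16687 × 8.58/100 ≈ 1432.
Year 1982: gap = -2.0 × (9.7 - 4.95) = -9.5%, loss ≈ 16687 × 9.5/100 ≈ 1585.
Year 1983: gap = -2.0 × (10.03 - 4.95) = -10.16%, loss ≈ 16687 × 10.16/100 ≈ 1695.
Year 1984: gap = -2.0 × (8.14 - 4.95) = -6.38%, loss ≈ 16687 × 6.38/100 ≈ 1065.
Total lost output = 1432 + 1585 + 1695 + 1065 = 5777 billion.

$5,777 billion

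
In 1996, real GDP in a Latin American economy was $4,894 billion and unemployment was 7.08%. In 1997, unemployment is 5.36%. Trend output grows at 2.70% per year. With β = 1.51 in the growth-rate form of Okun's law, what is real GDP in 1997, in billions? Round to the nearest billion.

$5,153 billion

Δu = 5.36 - 7.08 = -1.72 points.
Okun's law (growth form): g_Y = g_Y* - β × Δu = 2.70 - 1.51 × (-1.72) = 2.7 + 2.5972 = 5.2972%.
Real GDP in the next year = 4894 × (1 + 5.2972/100) = 4894 × 1.052972 ≈ 5153 billion.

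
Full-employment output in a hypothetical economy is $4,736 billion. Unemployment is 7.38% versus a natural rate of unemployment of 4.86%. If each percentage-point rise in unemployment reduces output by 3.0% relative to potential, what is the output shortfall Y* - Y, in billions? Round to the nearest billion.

$358 billion

Output gap = -3.0 × (7.38 - 4.86) = -3 × 2.52 = -7.56%.
Actual GDP ≈ 4736 × 0.9244 ≈ 4378 billion, so the shortfall is 4736 - 4378 = 358 billion.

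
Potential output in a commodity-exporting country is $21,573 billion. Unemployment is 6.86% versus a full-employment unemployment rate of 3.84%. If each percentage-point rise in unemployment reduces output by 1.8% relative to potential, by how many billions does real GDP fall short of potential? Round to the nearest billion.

$1,173 billion

Output gap = -1.8 × (6.86 - 3.84) = -1.8 × 3.02 = -5.436%.
Actual GDP ≈ 21573 × 0.94564 ≈ 20400 billion, so the shortfall is 21573 - 20400 = 1173 billion.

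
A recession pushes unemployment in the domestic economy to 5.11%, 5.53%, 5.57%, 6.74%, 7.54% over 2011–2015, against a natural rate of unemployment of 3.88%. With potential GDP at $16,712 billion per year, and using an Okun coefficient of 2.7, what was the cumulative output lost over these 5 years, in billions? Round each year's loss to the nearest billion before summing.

Year 2011: gap = -2.7 × (5.11 - 3.88) = -3.321%, loss ≈ 16712 × 3.321/100 ≈ 555.
Year 2012: gap = -2.7 × (5.53 - 3.88) = -4.455%, loss ≈ 16712 × 4.455/100 ≈ 745.
Year 2013: gap = -2.7 × (5.57 - 3.88) = -4.563%, loss ≈ 16712 × 4.563/100 ≈ 763.
Year 2014: gap = -2.7 × (6.74 - 3.88) = -7.722%, loss ≈ 16712 × 7.722/100 ≈ 1291.
Year 2015: gap = -2.7 × (7.54 - 3.88) = -9.882%, loss ≈ 16712 × 9.882/100 ≈ 1651.
Total lost output = 555 + 745 + 763 + 1291 + 1651 = 5005 billion.

$5,005 billion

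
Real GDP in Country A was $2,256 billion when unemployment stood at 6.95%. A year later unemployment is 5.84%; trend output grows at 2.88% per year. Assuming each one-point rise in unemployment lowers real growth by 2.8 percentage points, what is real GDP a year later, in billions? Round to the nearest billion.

Δu = 5.84 - 6.95 = -1.11 points.
Okun's law (growth form): g_Y = g_Y* - β × Δu = 2.88 - 2.8 × (-1.11) = 2.88 + 3.108 = 5.988%.
Real GDP in the next year = 2256 × (1 + 5.988/100) = 2256 × 1.05988 ≈ 2391 billion.

$2,391 billion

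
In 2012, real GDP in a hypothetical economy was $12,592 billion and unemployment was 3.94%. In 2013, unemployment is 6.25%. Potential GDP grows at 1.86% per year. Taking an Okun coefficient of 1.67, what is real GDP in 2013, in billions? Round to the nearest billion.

Δu = 6.25 - 3.94 = 2.31 points.
Okun's law (growth form): g_Y = g_Y* - β × Δu = 1.86 - 1.67 × (2.31) = 1.86 - 3.8577 = -1.9977%.
Real GDP in the next year = 12592 × (1 - 1.9977/100) = 12592 × 0.980023 ≈ 12340 billion.

$12,340 billion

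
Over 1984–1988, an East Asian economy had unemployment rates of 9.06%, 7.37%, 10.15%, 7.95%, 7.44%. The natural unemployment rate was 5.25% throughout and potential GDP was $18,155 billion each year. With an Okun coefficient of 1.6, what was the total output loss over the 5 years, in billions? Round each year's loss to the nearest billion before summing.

$4,566 billion

Year 1984: gap = -1.6 × (9.06 - 5.25) = -6.096%, loss ≈ 18155 × 6.096/100 ≈ 1107.
Year 1985: gap = -1.6 × (7.37 - 5.25) = -3.392%, loss ≈ 18155 × 3.392/100 ≈ 616.
Year 1986: gap = -1.6 × (10.15 - 5.25) = -7.84%, loss ≈ 18155 × 7.84/100 ≈ 1423.
Year 1987: gap = -1.6 × (7.95 - 5.25) = -4.32%, loss ≈ 18155 × 4.32/100 ≈ 784.
Year 1988: gap = -1.6 × (7.44 - 5.25) = -3.504%, loss ≈ 18155 × 3.504/100 ≈ 636.
Total lost output = 1107 + 616 + 1423 + 784 + 636 = 4566 billion.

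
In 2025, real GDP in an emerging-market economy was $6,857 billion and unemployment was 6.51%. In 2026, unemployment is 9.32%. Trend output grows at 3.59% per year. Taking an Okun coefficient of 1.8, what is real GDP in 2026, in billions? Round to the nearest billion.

$6,756 billion

Δu = 9.32 - 6.51 = 2.81 points.
Okun's law (growth form): g_Y = g_Y* - β × Δu = 3.59 - 1.8 × (2.81) = 3.59 - 5.058 = -1.468%.
Real GDP in the next year = 6857 × (1 - 1.468/100) = 6857 × 0.98532 ≈ 6756 billion.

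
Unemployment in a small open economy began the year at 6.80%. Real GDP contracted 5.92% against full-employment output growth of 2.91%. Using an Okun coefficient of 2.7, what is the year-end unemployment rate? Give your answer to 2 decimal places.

10.07%

Growth-rate Okun's law: g_Y = g_Y* - β × Δu, so Δu = (g_Y* - g_Y)/β.
Δu = (2.91 + 5.92)/2.7 = 8.83/2.7 = 3.27 percentage points.
Year-end unemployment = 6.8 + 3.27 = 10.07%.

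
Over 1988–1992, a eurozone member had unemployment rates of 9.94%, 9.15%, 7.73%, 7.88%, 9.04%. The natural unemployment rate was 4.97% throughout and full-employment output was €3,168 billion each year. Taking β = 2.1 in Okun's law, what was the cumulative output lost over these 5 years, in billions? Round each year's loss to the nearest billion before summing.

Year 1988: gap = -2.1 × (9.94 - 4.97) = -10.437%, loss ≈ 3168 × 10.437/100 ≈ 331.
Year 1989: gap = -2.1 × (9.15 - 4.97) = -8.778%, loss ≈ 3168 × 8.778/100 ≈ 278.
Year 1990: gap = -2.1 × (7.73 - 4.97) = -5.796%, loss ≈ 3168 × 5.796/100 ≈ 184.
Year 1991: gap = -2.1 × (7.88 - 4.97) = -6.111%, loss ≈ 3168 × 6.111/100 ≈ 194.
Year 1992: gap = -2.1 × (9.04 - 4.97) = -8.547%, loss ≈ 3168 × 8.547/100 ≈ 271.
Total lost output = 331 + 278 + 184 + 194 + 271 = 1258 billion.

€1,258 billion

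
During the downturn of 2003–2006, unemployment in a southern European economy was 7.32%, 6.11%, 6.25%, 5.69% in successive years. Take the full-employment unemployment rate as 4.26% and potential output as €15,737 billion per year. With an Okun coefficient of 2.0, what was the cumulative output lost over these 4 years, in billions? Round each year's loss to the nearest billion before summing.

Year 2003: gap = -2.0 × (7.32 - 4.26) = -6.12%, loss ≈ 15737 × 6.12/100 ≈ 963.
Year 2004: gap = -2.0 × (6.11 - 4.26) = -3.7%, loss ≈ 15737 × 3.7/100 ≈ 582.
Year 2005: gap = -2.0 × (6.25 - 4.26) = -3.98%, loss ≈ 15737 × 3.98/100 ≈ 626.
Year 2006: gap = -2.0 × (5.69 - 4.26) = -2.86%, loss ≈ 15737 × 2.86/100 ≈ 450.
Total lost output = 963 + 582 + 626 + 450 = 2621 billion.

€2,621 billion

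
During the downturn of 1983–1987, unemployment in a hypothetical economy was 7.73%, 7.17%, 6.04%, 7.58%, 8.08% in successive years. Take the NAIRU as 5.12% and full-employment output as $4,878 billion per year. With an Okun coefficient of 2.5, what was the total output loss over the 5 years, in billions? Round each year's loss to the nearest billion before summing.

$1,341 billion

Year 1983: gap = -2.5 × (7.73 - 5.12) = -6.525%, loss ≈ 4878 × 6.525/100 ≈ 318.
Year 1984: gap = -2.5 × (7.17 - 5.12) = -5.125%, loss ≈ 4878 × 5.125/100 ≈ 250.
Year 1985: gap = -2.5 × (6.04 - 5.12) = -2.3%, loss ≈ 4878 × 2.3/100 ≈ 112.
Year 1986: gap = -2.5 × (7.58 - 5.12) = -6.15%, loss ≈ 4878 × 6.15/100 ≈ 300.
Year 1987: gap = -2.5 × (8.08 - 5.12) = -7.4%, loss ≈ 4878 × 7.4/100 ≈ 361.
Total lost output = 318 + 250 + 112 + 300 + 361 = 1341 billion.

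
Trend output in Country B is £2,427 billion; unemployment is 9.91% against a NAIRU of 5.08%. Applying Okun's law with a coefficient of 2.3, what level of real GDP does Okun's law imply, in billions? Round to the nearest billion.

Unemployment gap = 9.91 - 5.08 = 4.83 points, so the output gap is -2.3 × 4.83 = -11.109%.
Actual GDP = 2427 × (1 - 11.109/100) = 2427 × 0.88891 ≈ 2157 billion.

£2,157 billion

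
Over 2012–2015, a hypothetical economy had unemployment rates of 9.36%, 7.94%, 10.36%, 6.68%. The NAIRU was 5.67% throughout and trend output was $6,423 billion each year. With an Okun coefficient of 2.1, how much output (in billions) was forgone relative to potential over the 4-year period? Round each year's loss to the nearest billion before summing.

$1,573 billion

Year 2012: gap = -2.1 × (9.36 - 5.67) = -7.749%, loss ≈ 6423 × 7.749/100 ≈ 498.
Year 2013: gap = -2.1 × (7.94 - 5.67) = -4.767%, loss ≈ 6423 × 4.767/100 ≈ 306.
Year 2014: gap = -2.1 × (10.36 - 5.67) = -9.849%, loss ≈ 6423 × 9.849/100 ≈ 633.
Year 2015: gap = -2.1 × (6.68 - 5.67) = -2.121%, loss ≈ 6423 × 2.121/100 ≈ 136.
Total lost output = 498 + 306 + 633 + 136 = 1573 billion.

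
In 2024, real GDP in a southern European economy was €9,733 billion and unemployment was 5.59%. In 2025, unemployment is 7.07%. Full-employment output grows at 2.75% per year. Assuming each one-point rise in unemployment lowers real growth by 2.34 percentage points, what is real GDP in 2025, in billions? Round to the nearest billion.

€9,664 billion

Δu = 7.07 - 5.59 = 1.48 points.
Okun's law (growth form): g_Y = g_Y* - β × Δu = 2.75 - 2.34 × (1.48) = 2.75 - 3.4632 = -0.7132%.
Real GDP in the next year = 9733 × (1 - 0.7132/100) = 9733 × 0.992868 ≈ 9664 billion.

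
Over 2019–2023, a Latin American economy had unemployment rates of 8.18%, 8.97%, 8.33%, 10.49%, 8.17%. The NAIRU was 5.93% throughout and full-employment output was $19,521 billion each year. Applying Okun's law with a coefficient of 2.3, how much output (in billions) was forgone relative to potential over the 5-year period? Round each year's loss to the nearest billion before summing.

$6,506 billion

Year 2019: gap = -2.3 × (8.18 - 5.93) = -5.175%, loss ≈ 19521 × 5.175/100 ≈ 1010.
Year 2020: gap = -2.3 × (8.97 - 5.93) = -6.992%, loss ≈ 19521 × 6.992/100 ≈ 1365.
Year 2021: gap = -2.3 × (8.33 - 5.93) = -5.52%, loss ≈ 19521 × 5.52/100 ≈ 1078.
Year 2022: gap = -2.3 × (10.49 - 5.93) = -10.488%, loss ≈ 19521 × 10.488/100 ≈ 2047.
Year 2023: gap = -2.3 × (8.17 - 5.93) = -5.152%, loss ≈ 19521 × 5.152/100 ≈ 1006.
Total lost output = 1010 + 1365 + 1078 + 2047 + 1006 = 6506 billion.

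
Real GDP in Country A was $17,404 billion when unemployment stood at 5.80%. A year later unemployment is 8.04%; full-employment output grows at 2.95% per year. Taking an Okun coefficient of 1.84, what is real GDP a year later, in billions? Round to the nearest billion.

$17,200 billion

Δu = 8.04 - 5.8 = 2.24 points.
Okun's law (growth form): g_Y = g_Y* - β × Δu = 2.95 - 1.84 × (2.24) = 2.95 - 4.1216 = -1.1716%.
Real GDP in the next year = 17404 × (1 - 1.1716/100) = 17404 × 0.988284 ≈ 17200 billion.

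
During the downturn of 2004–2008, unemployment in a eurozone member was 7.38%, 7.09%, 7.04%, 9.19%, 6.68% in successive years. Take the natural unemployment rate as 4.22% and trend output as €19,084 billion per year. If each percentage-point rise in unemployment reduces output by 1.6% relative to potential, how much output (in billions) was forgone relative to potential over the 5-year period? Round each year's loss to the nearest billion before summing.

€4,971 billion

Year 2004: gap = -1.6 × (7.38 - 4.22) = -5.056%, loss ≈ 19084 × 5.056/100 ≈ 965.
Year 2005: gap = -1.6 × (7.09 - 4.22) = -4.592%, loss ≈ 19084 × 4.592/100 ≈ 876.
Year 2006: gap = -1.6 × (7.04 - 4.22) = -4.512%, loss ≈ 19084 × 4.512/100 ≈ 861.
Year 2007: gap = -1.6 × (9.19 - 4.22) = -7.952%, loss ≈ 19084 × 7.952/100 ≈ 1518.
Year 2008: gap = -1.6 × (6.68 - 4.22) = -3.936%, loss ≈ 19084 × 3.936/100 ≈ 751.
Total lost output = 965 + 876 + 861 + 1518 + 751 = 4971 billion.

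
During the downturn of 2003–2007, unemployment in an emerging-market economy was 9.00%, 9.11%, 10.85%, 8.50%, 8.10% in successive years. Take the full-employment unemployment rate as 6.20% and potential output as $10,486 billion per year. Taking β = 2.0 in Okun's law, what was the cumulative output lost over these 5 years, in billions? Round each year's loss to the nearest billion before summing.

Year 2003: gap = -2.0 × (9 - 6.2) = -5.6%, loss ≈ 10486 × 5.6/100 ≈ 587.
Year 2004: gap = -2.0 × (9.11 - 6.2) = -5.82%, loss ≈ 10486 × 5.82/100 ≈ 610.
Year 2005: gap = -2.0 × (10.85 - 6.2) = -9.3%, loss ≈ 10486 × 9.3/100 ≈ 975.
Year 2006: gap = -2.0 × (8.5 - 6.2) = -4.6%, loss ≈ 10486 × 4.6/100 ≈ 482.
Year 2007: gap = -2.0 × (8.1 - 6.2) = -3.8%, loss ≈ 10486 × 3.8/100 ≈ 398.
Total lost output = 587 + 610 + 975 + 482 + 398 = 3052 billion.

$3,052 billion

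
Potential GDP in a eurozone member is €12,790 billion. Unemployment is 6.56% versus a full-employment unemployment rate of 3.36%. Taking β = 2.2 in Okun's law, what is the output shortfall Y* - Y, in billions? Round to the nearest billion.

Output gap = -2.2 × (6.56 - 3.36) = -2.2 × 3.2 = -7.04%.
Actual GDP ≈ 12790 × 0.9296 ≈ 11890 billion, so the shortfall is 12790 - 11890 = 900 billion.

€900 billion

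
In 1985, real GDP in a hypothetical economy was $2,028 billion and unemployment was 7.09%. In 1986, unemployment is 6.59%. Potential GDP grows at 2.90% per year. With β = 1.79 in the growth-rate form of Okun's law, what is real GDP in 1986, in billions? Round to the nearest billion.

$2,105 billion

Δu = 6.59 - 7.09 = -0.5 points.
Okun's law (growth form): g_Y = g_Y* - β × Δu = 2.90 - 1.79 × (-0.50) = 2.9 + 0.895 = 3.795%.
Real GDP in the next year = 2028 × (1 + 3.795/100) = 2028 × 1.03795 ≈ 2105 billion.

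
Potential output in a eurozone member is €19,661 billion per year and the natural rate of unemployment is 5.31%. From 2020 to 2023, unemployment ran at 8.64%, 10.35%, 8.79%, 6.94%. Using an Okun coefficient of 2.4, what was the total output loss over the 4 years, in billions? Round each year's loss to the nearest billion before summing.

€6,360 billion

Year 2020: gap = -2.4 × (8.64 - 5.31) = -7.992%, loss ≈ 19661 × 7.992/100 ≈ 1571.
Year 2021: gap = -2.4 × (10.35 - 5.31) = -12.096%, loss ≈ 19661 × 12.096/100 ≈ 2378.
Year 2022: gap = -2.4 × (8.79 - 5.31) = -8.352%, loss ≈ 19661 × 8.352/100 ≈ 1642.
Year 2023: gap = -2.4 × (6.94 - 5.31) = -3.912%, loss ≈ 19661 × 3.912/100 ≈ 769.
Total lost output = 1571 + 2378 + 1642 + 769 = 6360 billion.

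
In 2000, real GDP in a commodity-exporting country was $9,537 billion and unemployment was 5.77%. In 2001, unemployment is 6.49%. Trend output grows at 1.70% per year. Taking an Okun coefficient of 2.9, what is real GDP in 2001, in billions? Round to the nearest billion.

Δu = 6.49 - 5.77 = 0.72 points.
Okun's law (growth form): g_Y = g_Y* - β × Δu = 1.70 - 2.9 × (0.72) = 1.7 - 2.088 = -0.388%.
Real GDP in the next year = 9537 × (1 - 0.388/100) = 9537 × 0.99612 ≈ 9500 billion.

$9,500 billion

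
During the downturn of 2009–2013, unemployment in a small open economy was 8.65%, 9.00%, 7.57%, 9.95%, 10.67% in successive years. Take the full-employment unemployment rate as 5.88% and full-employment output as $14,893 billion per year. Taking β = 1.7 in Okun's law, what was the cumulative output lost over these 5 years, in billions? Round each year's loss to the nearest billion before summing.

$4,162 billion

Year 2009: gap = -1.7 × (8.65 - 5.88) = -4.709%, loss ≈ 14893 × 4.709/100 ≈ 701.
Year 2010: gap = -1.7 × (9 - 5.88) = -5.304%, loss ≈ 14893 × 5.304/100 ≈ 790.
Year 2011: gap = -1.7 × (7.57 - 5.88) = -2.873%, loss ≈ 14893 × 2.873/100 ≈ 428.
Year 2012: gap = -1.7 × (9.95 - 5.88) = -6.919%, loss ≈ 14893 × 6.919/100 ≈ 1030.
Year 2013: gap = -1.7 × (10.67 - 5.88) = -8.143%, loss ≈ 14893 × 8.143/100 ≈ 1213.
Total lost output = 701 + 790 + 428 + 1030 + 1213 = 4162 billion.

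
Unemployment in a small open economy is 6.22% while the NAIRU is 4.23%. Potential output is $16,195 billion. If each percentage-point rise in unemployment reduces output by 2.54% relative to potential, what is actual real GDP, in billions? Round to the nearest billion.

Unemployment gap = 6.22 - 4.23 = 1.99 points, so the output gap is -2.54 × 1.99 = -5.0546%.
Actual GDP = 16195 × (1 - 5.0546/100) = 16195 × 0.949454 ≈ 15376 billion.

$15,376 billion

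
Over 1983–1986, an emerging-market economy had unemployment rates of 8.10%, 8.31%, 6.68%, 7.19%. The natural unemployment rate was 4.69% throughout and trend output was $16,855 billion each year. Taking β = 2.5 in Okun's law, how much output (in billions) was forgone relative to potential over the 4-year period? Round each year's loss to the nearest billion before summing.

Year 1983: gap = -2.5 × (8.1 - 4.69) = -8.525%, loss ≈ 16855 × 8.525/100 ≈ 1437.
Year 1984: gap = -2.5 × (8.31 - 4.69) = -9.05%, loss ≈ 16855 × 9.05/100 ≈ 1525.
Year 1985: gap = -2.5 × (6.68 - 4.69) = -4.975%, loss ≈ 16855 × 4.975/100 ≈ 839.
Year 1986: gap = -2.5 × (7.19 - 4.69) = -6.25%, loss ≈ 16855 × 6.25/100 ≈ 1053.
Total lost output = 1437 + 1525 + 839 + 1053 = 4854 billion.

$4,854 billion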